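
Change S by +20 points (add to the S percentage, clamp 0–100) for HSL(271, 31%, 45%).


Original S = 31%
Adjustment = +20 percentage points
New S = 31 + (20) = 51
Clamp to [0, 100] → 51
= HSL(271°, 51%, 45%)


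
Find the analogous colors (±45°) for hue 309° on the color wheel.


Base hue: 309°
Left analog: (309 - 45) mod 360 = 264°
Right analog: (309 + 45) mod 360 = 354°
Analogous hues = 264° and 354°


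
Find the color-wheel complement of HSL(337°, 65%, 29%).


Complement = opposite side of color wheel = hue + 180°
H' = (337 + 180) mod 360 = 157°
S and L unchanged.
= HSL(157°, 65%, 29%)


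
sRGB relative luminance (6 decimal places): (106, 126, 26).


Linearize each channel (sRGB transfer function): c = v/255; c_lin = c/12.92 if c ≤ 0.04045, else ((c+0.055)/1.055)^2.4
  R: 106/255 ≈ 0.415686 > 0.04045 → ((0.415686+0.055)/1.055)^2.4 ≈ 0.144128
  G: 126/255 ≈ 0.494118 > 0.04045 → ((0.494118+0.055)/1.055)^2.4 ≈ 0.208637
  B: 26/255 ≈ 0.101961 > 0.04045 → ((0.101961+0.055)/1.055)^2.4 ≈ 0.010330
R_lin = 0.144128, G_lin = 0.208637, B_lin = 0.010330
L = 0.2126×R + 0.7152×G + 0.0722×B
L = 0.2126×0.144128 + 0.7152×0.208637 + 0.0722×0.010330
L ≈ 0.180605


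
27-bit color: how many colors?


Colors = 2^bits = 2^27
= 134,217,728 colors


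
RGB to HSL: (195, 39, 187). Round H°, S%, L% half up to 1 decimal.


Normalize: R'=195/255≈0.7647, G'=39/255≈0.1529, B'=187/255≈0.7333
Max=195/255, Min=39/255, Δ=Max-Min=156/255
L = (Max+Min)/2 = (195+39)/510 = 234/510 = 0.45882… → L = 45.9%
L ≤ 0.5 → S = Δ/(Max+Min) = 156/(195+39) = 156/234 = 0.66666… → S = 66.7%
(the 1/255 factors cancel in S and H, so raw channel differences can be used)
Max is R' → H = 60 × (((G-B)/Δ) mod 6) = 60 × (((39-187)/156) mod 6)
  (-148)/156 = -0.9487…; negative, so add 6 → 5.0512…
  H = 60 × 5.0512… = 303.076…° → H = 303.1°
= HSL(303.1°, 66.7%, 45.9%)


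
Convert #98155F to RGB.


98 → 152 (R)
15 → 21 (G)
5F → 95 (B)
= RGB(152, 21, 95)


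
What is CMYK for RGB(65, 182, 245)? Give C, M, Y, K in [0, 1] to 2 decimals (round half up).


R'=65/255≈0.2549, G'=182/255≈0.7137, B'=245/255≈0.9608
K = 1 - max(R',G',B') = 1 - 245/255 = 10/255 = 0.03921… → 0.04
(1-R'-K)/(1-K) simplifies to (max-R)/max with max = 245:
C = (245-65)/245 = 180/245 = 0.73469… → 0.73
M = (245-182)/245 = 63/245 = 0.25714… → 0.26
Y = (245-245)/245 = 0/245 = 0 → 0.00
= CMYK(0.73, 0.26, 0.00, 0.04)


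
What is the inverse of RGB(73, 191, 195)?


Invert: (255-R, 255-G, 255-B)
R: 255-73 = 182
G: 255-191 = 64
B: 255-195 = 60
= RGB(182, 64, 60)


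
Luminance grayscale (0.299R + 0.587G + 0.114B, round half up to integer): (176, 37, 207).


Gray = 0.299×R + 0.587×G + 0.114×B
Gray = 0.299×176 + 0.587×37 + 0.114×207
Gray = 52.624 + 21.719 + 23.598
Gray = 97.941 → round half up → 98
Gray = 98


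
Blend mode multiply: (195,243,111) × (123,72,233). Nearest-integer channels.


Multiply: C = A×B/255, rounded to nearest integer
R: 195×123/255 = 23985/255 ≈ 94.059 → 94
G: 243×72/255 = 17496/255 ≈ 68.612 → 69
B: 111×233/255 = 25863/255 ≈ 101.424 → 101
= RGB(94, 69, 101)


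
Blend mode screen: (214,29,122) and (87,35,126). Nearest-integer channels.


Screen: C = 255 - (255-A)×(255-B)/255, rounded to nearest integer
R: 255 - (255-214)×(255-87)/255 = 255 - 6888/255 ≈ 255 - 27.012 = 227.988 → 228
G: 255 - (255-29)×(255-35)/255 = 255 - 49720/255 ≈ 255 - 194.980 = 60.020 → 60
B: 255 - (255-122)×(255-126)/255 = 255 - 17157/255 ≈ 255 - 67.282 = 187.718 → 188
= RGB(228, 60, 188)


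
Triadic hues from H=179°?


Triadic: equally spaced at 120° intervals
H1 = 179°
H2 = (179 + 120) mod 360 = 299°
H3 = (179 + 240) mod 360 = 59°
Triadic = 179°, 299°, 59°


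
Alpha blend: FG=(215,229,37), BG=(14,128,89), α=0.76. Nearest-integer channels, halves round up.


C = α×F + (1-α)×B, with 1-α = 0.24
R: 0.76×215 + 0.24×14 = 163.40 + 3.36 = 166.76 → 167
G: 0.76×229 + 0.24×128 = 174.04 + 30.72 = 204.76 → 205
B: 0.76×37 + 0.24×89 = 28.12 + 21.36 = 49.48 → 49
= RGB(167, 205, 49)


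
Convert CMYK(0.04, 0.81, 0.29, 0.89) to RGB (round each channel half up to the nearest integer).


R = 255 × (1-C) × (1-K) = 255 × 0.96 × 0.11 = 26.928 → 27
G = 255 × (1-M) × (1-K) = 255 × 0.19 × 0.11 = 5.3295 → 5
B = 255 × (1-Y) × (1-K) = 255 × 0.71 × 0.11 = 19.9155 → 20
= RGB(27, 5, 20)


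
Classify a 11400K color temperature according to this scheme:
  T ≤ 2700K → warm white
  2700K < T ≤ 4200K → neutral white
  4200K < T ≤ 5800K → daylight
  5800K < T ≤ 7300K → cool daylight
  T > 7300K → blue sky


Temperature: 11400K
11400K > 7300K → blue sky
Classification: blue sky


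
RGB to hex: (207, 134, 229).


R = 207 → CF (hex)
G = 134 → 86 (hex)
B = 229 → E5 (hex)
Hex = #CF86E5


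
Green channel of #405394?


Color: #405394
R = 40 = 64
G = 53 = 83
B = 94 = 148
Green = 83


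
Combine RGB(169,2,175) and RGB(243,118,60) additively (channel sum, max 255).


Additive: each channel = min(255, C₁+C₂)
R: 169+243 = 412 → 255
G: 2+118 = 120 → 120
B: 175+60 = 235 → 235
= RGB(255, 120, 235)


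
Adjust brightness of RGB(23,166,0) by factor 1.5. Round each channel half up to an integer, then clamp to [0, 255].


Multiply each channel by 1.5, round half up, clamp to [0, 255]
R: 23×1.5 = 34.5 → round → 35
G: 166×1.5 = 249
B: 0×1.5 = 0
= RGB(35, 249, 0)


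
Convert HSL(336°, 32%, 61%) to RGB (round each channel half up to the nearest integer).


H=336°, S=0.32, L=0.61
C = (1-|2L-1|)×S = (1-|0.22|)×0.32 = 0.2496
H' = H/60 = 336/60 ≈ 5.6000; X = C×(1-|H' mod 2 - 1|) = 0.09984
m = L - C/2 = 0.61 - 0.1248 = 0.4852
Sector ⌊H'⌋ = 5 → (R',G',B') = (0.2496, 0.0, 0.09984)
RGB = ((R'+m)×255, (G'+m)×255, (B'+m)×255) = (187.374, 123.726, 149.1852)
Round half up → RGB(187, 124, 149)


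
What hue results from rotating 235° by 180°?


New hue = (H + rotation) mod 360
New hue = (235 + 180) mod 360
= 415 mod 360
= 55°


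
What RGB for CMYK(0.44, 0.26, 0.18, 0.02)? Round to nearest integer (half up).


R = 255 × (1-C) × (1-K) = 255 × 0.56 × 0.98 = 139.944 → 140
G = 255 × (1-M) × (1-K) = 255 × 0.74 × 0.98 = 184.926 → 185
B = 255 × (1-Y) × (1-K) = 255 × 0.82 × 0.98 = 204.918 → 205
= RGB(140, 185, 205)


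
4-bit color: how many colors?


Colors = 2^bits = 2^4
= 16 colors


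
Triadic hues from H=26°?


Triadic: equally spaced at 120° intervals
H1 = 26°
H2 = (26 + 120) mod 360 = 146°
H3 = (26 + 240) mod 360 = 266°
Triadic = 26°, 146°, 266°


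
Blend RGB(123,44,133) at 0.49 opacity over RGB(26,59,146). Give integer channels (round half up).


C = α×F + (1-α)×B, with 1-α = 0.51
R: 0.49×123 + 0.51×26 = 60.27 + 13.26 = 73.53 → 74
G: 0.49×44 + 0.51×59 = 21.56 + 30.09 = 51.65 → 52
B: 0.49×133 + 0.51×146 = 65.17 + 74.46 = 139.63 → 140
= RGB(74, 52, 140)


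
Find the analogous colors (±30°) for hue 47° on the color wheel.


Base hue: 47°
Left analog: (47 - 30) mod 360 = 17°
Right analog: (47 + 30) mod 360 = 77°
Analogous hues = 17° and 77°


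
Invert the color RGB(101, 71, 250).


Invert: (255-R, 255-G, 255-B)
R: 255-101 = 154
G: 255-71 = 184
B: 255-250 = 5
= RGB(154, 184, 5)


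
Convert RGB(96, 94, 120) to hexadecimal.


R = 96 → 60 (hex)
G = 94 → 5E (hex)
B = 120 → 78 (hex)
Hex = #605E78


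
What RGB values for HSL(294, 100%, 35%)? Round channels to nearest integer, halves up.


H=294°, S=1.00, L=0.35
C = (1-|2L-1|)×S = (1-|-0.30|)×1.00 = 0.7
H' = H/60 = 294/60 ≈ 4.9000; X = C×(1-|H' mod 2 - 1|) = 0.63
m = L - C/2 = 0.35 - 0.35 = 0
Sector ⌊H'⌋ = 4 → (R',G',B') = (0.63, 0.0, 0.7)
RGB = ((R'+m)×255, (G'+m)×255, (B'+m)×255) = (160.65, 0.0, 178.5)
Round half up → RGB(161, 0, 179)


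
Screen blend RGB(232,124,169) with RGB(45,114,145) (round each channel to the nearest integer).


Screen: C = 255 - (255-A)×(255-B)/255, rounded to nearest integer
R: 255 - (255-232)×(255-45)/255 = 255 - 4830/255 ≈ 255 - 18.941 = 236.059 → 236
G: 255 - (255-124)×(255-114)/255 = 255 - 18471/255 ≈ 255 - 72.435 = 182.565 → 183
B: 255 - (255-169)×(255-145)/255 = 255 - 9460/255 ≈ 255 - 37.098 = 217.902 → 218
= RGB(236, 183, 218)


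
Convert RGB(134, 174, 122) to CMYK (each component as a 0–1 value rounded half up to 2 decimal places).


R'=134/255≈0.5255, G'=174/255≈0.6824, B'=122/255≈0.4784
K = 1 - max(R',G',B') = 1 - 174/255 = 81/255 = 0.31764… → 0.32
(1-R'-K)/(1-K) simplifies to (max-R)/max with max = 174:
C = (174-134)/174 = 40/174 = 0.22988… → 0.23
M = (174-174)/174 = 0/174 = 0 → 0.00
Y = (174-122)/174 = 52/174 = 0.29885… → 0.30
= CMYK(0.23, 0.00, 0.30, 0.32)


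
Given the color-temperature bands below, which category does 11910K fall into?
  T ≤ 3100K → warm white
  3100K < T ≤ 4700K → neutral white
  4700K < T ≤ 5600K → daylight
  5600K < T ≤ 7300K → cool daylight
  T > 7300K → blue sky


Temperature: 11910K
11910K > 7300K → blue sky
Classification: blue sky


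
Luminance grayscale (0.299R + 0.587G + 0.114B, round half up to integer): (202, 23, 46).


Gray = 0.299×R + 0.587×G + 0.114×B
Gray = 0.299×202 + 0.587×23 + 0.114×46
Gray = 60.398 + 13.501 + 5.244
Gray = 79.143 → round half up → 79
Gray = 79


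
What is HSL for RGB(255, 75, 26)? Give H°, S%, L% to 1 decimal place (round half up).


Normalize: R'=255/255≈1.0000, G'=75/255≈0.2941, B'=26/255≈0.1020
Max=255/255, Min=26/255, Δ=Max-Min=229/255
L = (Max+Min)/2 = (255+26)/510 = 281/510 = 0.55098… → L = 55.1%
L > 0.5 → S = Δ/(2-Max-Min) = 229/(510-255-26) = 229/229 = 1 → S = 100.0%
(the 1/255 factors cancel in S and H, so raw channel differences can be used)
Max is R' → H = 60 × (((G-B)/Δ) mod 6) = 60 × (((75-26)/229) mod 6)
  49/229 = 0.2139…
  H = 60 × 0.2139… = 12.838…° → H = 12.8°
= HSL(12.8°, 100.0%, 55.1%)


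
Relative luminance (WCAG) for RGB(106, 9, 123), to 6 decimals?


Linearize each channel (sRGB transfer function): c = v/255; c_lin = c/12.92 if c ≤ 0.04045, else ((c+0.055)/1.055)^2.4
  R: 106/255 ≈ 0.415686 > 0.04045 → ((0.415686+0.055)/1.055)^2.4 ≈ 0.144128
  G: 9/255 ≈ 0.035294 ≤ 0.04045 → 0.035294/12.92 ≈ 0.002732
  B: 123/255 ≈ 0.482353 > 0.04045 → ((0.482353+0.055)/1.055)^2.4 ≈ 0.198069
R_lin = 0.144128, G_lin = 0.002732, B_lin = 0.198069
L = 0.2126×R + 0.7152×G + 0.0722×B
L = 0.2126×0.144128 + 0.7152×0.002732 + 0.0722×0.198069
L ≈ 0.046896


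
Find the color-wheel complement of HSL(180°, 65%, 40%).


Complement = opposite side of color wheel = hue + 180°
H' = (180 + 180) mod 360 = 0°
S and L unchanged.
= HSL(0°, 65%, 40%)


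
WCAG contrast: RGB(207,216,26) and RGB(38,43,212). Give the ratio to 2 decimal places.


Linearize each sRGB channel c=v/255: c/12.92 if c ≤ 0.04045 else ((c+0.055)/1.055)^2.4
L = 0.2126×R_lin + 0.7152×G_lin + 0.0722×B_lin
Color 1 (207,216,26):
  R=207: 207/255≈0.8118 > 0.04045 → ((0.8118+0.055)/1.055)^2.4 ≈ 0.62396
  G=216: 216/255≈0.8471 > 0.04045 → ((0.8471+0.055)/1.055)^2.4 ≈ 0.68669
  B=26: 26/255≈0.1020 > 0.04045 → ((0.1020+0.055)/1.055)^2.4 ≈ 0.01033
  L1 = 0.2126×0.62396 + 0.7152×0.68669 + 0.0722×0.01033 ≈ 0.62452
Color 2 (38,43,212):
  R=38: 38/255≈0.1490 > 0.04045 → ((0.1490+0.055)/1.055)^2.4 ≈ 0.01938
  G=43: 43/255≈0.1686 > 0.04045 → ((0.1686+0.055)/1.055)^2.4 ≈ 0.02416
  B=212: 212/255≈0.8314 > 0.04045 → ((0.8314+0.055)/1.055)^2.4 ≈ 0.65837
  L2 = 0.2126×0.01938 + 0.7152×0.02416 + 0.0722×0.65837 ≈ 0.06893
Lighter = 0.62452, Darker = 0.06893
Ratio = (L_lighter + 0.05) / (L_darker + 0.05)
Ratio = (0.62452 + 0.05) / (0.06893 + 0.05) = 0.67452 / 0.11893 ≈ 5.6714
Ratio ≈ 5.67:1


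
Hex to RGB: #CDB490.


CD → 205 (R)
B4 → 180 (G)
90 → 144 (B)
= RGB(205, 180, 144)


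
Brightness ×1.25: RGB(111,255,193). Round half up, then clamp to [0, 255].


Multiply each channel by 1.25, round half up, clamp to [0, 255]
R: 111×1.25 = 138.75 → round → 139
G: 255×1.25 = 318.75 → round → 319 → clamp → 255
B: 193×1.25 = 241.25 → round → 241
= RGB(139, 255, 241)


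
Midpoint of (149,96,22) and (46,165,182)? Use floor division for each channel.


Midpoint: each channel = ⌊(C₁+C₂)/2⌋
R: ⌊(149+46)/2⌋ = 97
G: ⌊(96+165)/2⌋ = 130
B: ⌊(22+182)/2⌋ = 102
= RGB(97, 130, 102)


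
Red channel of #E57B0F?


Color: #E57B0F
R = E5 = 229
G = 7B = 123
B = 0F = 15
Red = 229


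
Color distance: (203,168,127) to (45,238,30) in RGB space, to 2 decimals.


d = √[(R₁-R₂)² + (G₁-G₂)² + (B₁-B₂)²]
d = √[(203-45)² + (168-238)² + (127-30)²]
d = √[24964 + 4900 + 9409]
d = √39273
d ≈ 198.17


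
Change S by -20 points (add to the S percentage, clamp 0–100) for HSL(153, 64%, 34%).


Original S = 64%
Adjustment = -20 percentage points
New S = 64 + (-20) = 44
Clamp to [0, 100] → 44
= HSL(153°, 44%, 34%)


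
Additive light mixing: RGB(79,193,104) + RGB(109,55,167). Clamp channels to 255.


Additive: each channel = min(255, C₁+C₂)
R: 79+109 = 188 → 188
G: 193+55 = 248 → 248
B: 104+167 = 271 → 255
= RGB(188, 248, 255)


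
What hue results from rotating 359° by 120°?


New hue = (H + rotation) mod 360
New hue = (359 + 120) mod 360
= 479 mod 360
= 119°


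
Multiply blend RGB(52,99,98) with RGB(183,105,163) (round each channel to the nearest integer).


Multiply: C = A×B/255, rounded to nearest integer
R: 52×183/255 = 9516/255 ≈ 37.318 → 37
G: 99×105/255 = 10395/255 ≈ 40.765 → 41
B: 98×163/255 = 15974/255 ≈ 62.643 → 63
= RGB(37, 41, 63)


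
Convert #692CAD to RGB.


69 → 105 (R)
2C → 44 (G)
AD → 173 (B)
= RGB(105, 44, 173)


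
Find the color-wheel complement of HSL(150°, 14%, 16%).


Complement = opposite side of color wheel = hue + 180°
H' = (150 + 180) mod 360 = 330°
S and L unchanged.
= HSL(330°, 14%, 16%)


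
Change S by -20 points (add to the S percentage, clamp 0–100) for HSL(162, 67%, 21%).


Original S = 67%
Adjustment = -20 percentage points
New S = 67 + (-20) = 47
Clamp to [0, 100] → 47
= HSL(162°, 47%, 21%)


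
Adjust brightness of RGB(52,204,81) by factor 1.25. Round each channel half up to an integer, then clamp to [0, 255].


Multiply each channel by 1.25, round half up, clamp to [0, 255]
R: 52×1.25 = 65
G: 204×1.25 = 255
B: 81×1.25 = 101.25 → round → 101
= RGB(65, 255, 101)


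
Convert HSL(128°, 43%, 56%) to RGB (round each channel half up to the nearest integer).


H=128°, S=0.43, L=0.56
C = (1-|2L-1|)×S = (1-|0.12|)×0.43 = 0.3784
H' = H/60 = 128/60 ≈ 2.1333; X = C×(1-|H' mod 2 - 1|) ≈ 0.0505
m = L - C/2 = 0.56 - 0.1892 = 0.3708
Sector ⌊H'⌋ = 2 → (R',G',B') = (0.0, 0.3784, ≈0.0505)
RGB = ((R'+m)×255, (G'+m)×255, (B'+m)×255) = (94.554, 191.046, 107.4196)
Round half up → RGB(95, 191, 107)


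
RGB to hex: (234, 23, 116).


R = 234 → EA (hex)
G = 23 → 17 (hex)
B = 116 → 74 (hex)
Hex = #EA1774


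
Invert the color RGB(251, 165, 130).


Invert: (255-R, 255-G, 255-B)
R: 255-251 = 4
G: 255-165 = 90
B: 255-130 = 125
= RGB(4, 90, 125)


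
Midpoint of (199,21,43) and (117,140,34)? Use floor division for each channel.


Midpoint: each channel = ⌊(C₁+C₂)/2⌋
R: ⌊(199+117)/2⌋ = 158
G: ⌊(21+140)/2⌋ = 80
B: ⌊(43+34)/2⌋ = 38
= RGB(158, 80, 38)


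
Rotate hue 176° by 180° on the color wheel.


New hue = (H + rotation) mod 360
New hue = (176 + 180) mod 360
= 356 mod 360
= 356°


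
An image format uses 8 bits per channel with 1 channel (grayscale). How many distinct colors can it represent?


Total bits = 8 bits/channel × 1 channels = 8 bits
Distinct colors = 2^8
= 256 colors


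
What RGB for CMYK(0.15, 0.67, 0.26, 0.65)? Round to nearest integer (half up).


R = 255 × (1-C) × (1-K) = 255 × 0.85 × 0.35 = 75.8625 → 76
G = 255 × (1-M) × (1-K) = 255 × 0.33 × 0.35 = 29.4525 → 29
B = 255 × (1-Y) × (1-K) = 255 × 0.74 × 0.35 = 66.045 → 66
= RGB(76, 29, 66)


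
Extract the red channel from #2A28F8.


Color: #2A28F8
R = 2A = 42
G = 28 = 40
B = F8 = 248
Red = 42


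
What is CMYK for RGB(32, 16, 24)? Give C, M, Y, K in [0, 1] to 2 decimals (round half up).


R'=32/255≈0.1255, G'=16/255≈0.0627, B'=24/255≈0.0941
K = 1 - max(R',G',B') = 1 - 32/255 = 223/255 = 0.87450… → 0.87
(1-R'-K)/(1-K) simplifies to (max-R)/max with max = 32:
C = (32-32)/32 = 0/32 = 0 → 0.00
M = (32-16)/32 = 16/32 = 0.5 → 0.50
Y = (32-24)/32 = 8/32 = 0.25 → 0.25
= CMYK(0.00, 0.50, 0.25, 0.87)


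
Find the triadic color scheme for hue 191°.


Triadic: equally spaced at 120° intervals
H1 = 191°
H2 = (191 + 120) mod 360 = 311°
H3 = (191 + 240) mod 360 = 71°
Triadic = 191°, 311°, 71°


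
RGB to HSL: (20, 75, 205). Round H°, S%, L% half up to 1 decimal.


Normalize: R'=20/255≈0.0784, G'=75/255≈0.2941, B'=205/255≈0.8039
Max=205/255, Min=20/255, Δ=Max-Min=185/255
L = (Max+Min)/2 = (205+20)/510 = 225/510 = 0.44117… → L = 44.1%
L ≤ 0.5 → S = Δ/(Max+Min) = 185/(205+20) = 185/225 = 0.82222… → S = 82.2%
(the 1/255 factors cancel in S and H, so raw channel differences can be used)
Max is B' → H = 60 × ((R-G)/Δ + 4) = 60 × ((20-75)/185 + 4)
  -55/185 + 4 = -0.2972… + 4 = 3.7027…
  H = 60 × 3.7027… = 222.162…° → H = 222.2°
= HSL(222.2°, 82.2%, 44.1%)


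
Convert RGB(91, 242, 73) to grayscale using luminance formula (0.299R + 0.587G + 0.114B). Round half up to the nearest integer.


Gray = 0.299×R + 0.587×G + 0.114×B
Gray = 0.299×91 + 0.587×242 + 0.114×73
Gray = 27.209 + 142.054 + 8.322
Gray = 177.585 → round half up → 178
Gray = 178


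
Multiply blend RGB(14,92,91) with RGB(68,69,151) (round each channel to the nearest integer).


Multiply: C = A×B/255, rounded to nearest integer
R: 14×68/255 = 952/255 ≈ 3.733 → 4
G: 92×69/255 = 6348/255 ≈ 24.894 → 25
B: 91×151/255 = 13741/255 ≈ 53.886 → 54
= RGB(4, 25, 54)


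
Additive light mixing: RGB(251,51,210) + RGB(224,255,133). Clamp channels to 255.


Additive: each channel = min(255, C₁+C₂)
R: 251+224 = 475 → 255
G: 51+255 = 306 → 255
B: 210+133 = 343 → 255
= RGB(255, 255, 255)


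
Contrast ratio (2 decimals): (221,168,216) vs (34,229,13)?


Linearize each sRGB channel c=v/255: c/12.92 if c ≤ 0.04045 else ((c+0.055)/1.055)^2.4
L = 0.2126×R_lin + 0.7152×G_lin + 0.0722×B_lin
Color 1 (221,168,216):
  R=221: 221/255≈0.8667 > 0.04045 → ((0.8667+0.055)/1.055)^2.4 ≈ 0.72306
  G=168: 168/255≈0.6588 > 0.04045 → ((0.6588+0.055)/1.055)^2.4 ≈ 0.39157
  B=216: 216/255≈0.8471 > 0.04045 → ((0.8471+0.055)/1.055)^2.4 ≈ 0.68669
  L1 = 0.2126×0.72306 + 0.7152×0.39157 + 0.0722×0.68669 ≈ 0.48335
Color 2 (34,229,13):
  R=34: 34/255≈0.1333 > 0.04045 → ((0.1333+0.055)/1.055)^2.4 ≈ 0.01600
  G=229: 229/255≈0.8980 > 0.04045 → ((0.8980+0.055)/1.055)^2.4 ≈ 0.78354
  B=13: 13/255≈0.0510 > 0.04045 → ((0.0510+0.055)/1.055)^2.4 ≈ 0.00402
  L2 = 0.2126×0.01600 + 0.7152×0.78354 + 0.0722×0.00402 ≈ 0.56408
Lighter = 0.56408, Darker = 0.48335
Ratio = (L_lighter + 0.05) / (L_darker + 0.05)
Ratio = (0.56408 + 0.05) / (0.48335 + 0.05) = 0.61408 / 0.53335 ≈ 1.1514
Ratio ≈ 1.15:1


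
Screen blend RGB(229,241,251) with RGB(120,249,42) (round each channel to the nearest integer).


Screen: C = 255 - (255-A)×(255-B)/255, rounded to nearest integer
R: 255 - (255-229)×(255-120)/255 = 255 - 3510/255 ≈ 255 - 13.765 = 241.235 → 241
G: 255 - (255-241)×(255-249)/255 = 255 - 84/255 ≈ 255 - 0.329 = 254.671 → 255
B: 255 - (255-251)×(255-42)/255 = 255 - 852/255 ≈ 255 - 3.341 = 251.659 → 252
= RGB(241, 255, 252)


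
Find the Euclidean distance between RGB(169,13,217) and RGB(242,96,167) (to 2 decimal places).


d = √[(R₁-R₂)² + (G₁-G₂)² + (B₁-B₂)²]
d = √[(169-242)² + (13-96)² + (217-167)²]
d = √[5329 + 6889 + 2500]
d = √14718
d ≈ 121.32


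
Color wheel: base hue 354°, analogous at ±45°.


Base hue: 354°
Left analog: (354 - 45) mod 360 = 309°
Right analog: (354 + 45) mod 360 = 39°
Analogous hues = 309° and 39°


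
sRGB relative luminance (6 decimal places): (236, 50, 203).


Linearize each channel (sRGB transfer function): c = v/255; c_lin = c/12.92 if c ≤ 0.04045, else ((c+0.055)/1.055)^2.4
  R: 236/255 ≈ 0.925490 > 0.04045 → ((0.925490+0.055)/1.055)^2.4 ≈ 0.838799
  G: 50/255 ≈ 0.196078 > 0.04045 → ((0.196078+0.055)/1.055)^2.4 ≈ 0.031896
  B: 203/255 ≈ 0.796078 > 0.04045 → ((0.796078+0.055)/1.055)^2.4 ≈ 0.597202
R_lin = 0.838799, G_lin = 0.031896, B_lin = 0.597202
L = 0.2126×R + 0.7152×G + 0.0722×B
L = 0.2126×0.838799 + 0.7152×0.031896 + 0.0722×0.597202
L ≈ 0.244259


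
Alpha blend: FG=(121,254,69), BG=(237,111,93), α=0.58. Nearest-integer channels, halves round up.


C = α×F + (1-α)×B, with 1-α = 0.42
R: 0.58×121 + 0.42×237 = 70.18 + 99.54 = 169.72 → 170
G: 0.58×254 + 0.42×111 = 147.32 + 46.62 = 193.94 → 194
B: 0.58×69 + 0.42×93 = 40.02 + 39.06 = 79.08 → 79
= RGB(170, 194, 79)


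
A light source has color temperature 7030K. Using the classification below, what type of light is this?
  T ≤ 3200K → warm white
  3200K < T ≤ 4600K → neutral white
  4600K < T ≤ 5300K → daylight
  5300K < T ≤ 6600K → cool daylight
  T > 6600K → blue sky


Temperature: 7030K
7030K > 6600K → blue sky
Classification: blue sky


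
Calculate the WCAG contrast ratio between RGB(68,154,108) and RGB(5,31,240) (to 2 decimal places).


Linearize each sRGB channel c=v/255: c/12.92 if c ≤ 0.04045 else ((c+0.055)/1.055)^2.4
L = 0.2126×R_lin + 0.7152×G_lin + 0.0722×B_lin
Color 1 (68,154,108):
  R=68: 68/255≈0.2667 > 0.04045 → ((0.2667+0.055)/1.055)^2.4 ≈ 0.05781
  G=154: 154/255≈0.6039 > 0.04045 → ((0.6039+0.055)/1.055)^2.4 ≈ 0.32314
  B=108: 108/255≈0.4235 > 0.04045 → ((0.4235+0.055)/1.055)^2.4 ≈ 0.14996
  L1 = 0.2126×0.05781 + 0.7152×0.32314 + 0.0722×0.14996 ≈ 0.25423
Color 2 (5,31,240):
  R=5: 5/255≈0.0196 ≤ 0.04045 → 0.0196/12.92 ≈ 0.00152
  G=31: 31/255≈0.1216 > 0.04045 → ((0.1216+0.055)/1.055)^2.4 ≈ 0.01370
  B=240: 240/255≈0.9412 > 0.04045 → ((0.9412+0.055)/1.055)^2.4 ≈ 0.87137
  L2 = 0.2126×0.00152 + 0.7152×0.01370 + 0.0722×0.87137 ≈ 0.07304
Lighter = 0.25423, Darker = 0.07304
Ratio = (L_lighter + 0.05) / (L_darker + 0.05)
Ratio = (0.25423 + 0.05) / (0.07304 + 0.05) = 0.30423 / 0.12304 ≈ 2.4727
Ratio ≈ 2.47:1


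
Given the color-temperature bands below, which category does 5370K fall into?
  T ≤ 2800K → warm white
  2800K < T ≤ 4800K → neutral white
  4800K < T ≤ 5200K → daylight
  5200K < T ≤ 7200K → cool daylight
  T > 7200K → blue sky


Temperature: 5370K
5200K < 5370K ≤ 7200K → cool daylight
Classification: cool daylight


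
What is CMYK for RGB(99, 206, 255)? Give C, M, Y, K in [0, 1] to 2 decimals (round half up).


R'=99/255≈0.3882, G'=206/255≈0.8078, B'=255/255≈1.0000
K = 1 - max(R',G',B') = 1 - 255/255 = 0/255 = 0 → 0.00
(1-R'-K)/(1-K) simplifies to (max-R)/max with max = 255:
C = (255-99)/255 = 156/255 = 0.61176… → 0.61
M = (255-206)/255 = 49/255 = 0.19215… → 0.19
Y = (255-255)/255 = 0/255 = 0 → 0.00
= CMYK(0.61, 0.19, 0.00, 0.00)


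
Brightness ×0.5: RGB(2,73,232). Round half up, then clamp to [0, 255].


Multiply each channel by 0.5, round half up, clamp to [0, 255]
R: 2×0.5 = 1
G: 73×0.5 = 36.5 → round → 37
B: 232×0.5 = 116
= RGB(1, 37, 116)


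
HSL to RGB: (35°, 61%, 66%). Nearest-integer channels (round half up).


H=35°, S=0.61, L=0.66
C = (1-|2L-1|)×S = (1-|0.32|)×0.61 = 0.4148
H' = H/60 = 35/60 ≈ 0.5833; X = C×(1-|H' mod 2 - 1|) ≈ 0.2420
m = L - C/2 = 0.66 - 0.2074 = 0.4526
Sector ⌊H'⌋ = 0 → (R',G',B') = (0.4148, ≈0.2420, 0.0)
RGB = ((R'+m)×255, (G'+m)×255, (B'+m)×255) = (221.187, 177.1145, 115.413)
Round half up → RGB(221, 177, 115)


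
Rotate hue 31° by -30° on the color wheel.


New hue = (H + rotation) mod 360
New hue = (31 -30) mod 360
= 1 mod 360
= 1°


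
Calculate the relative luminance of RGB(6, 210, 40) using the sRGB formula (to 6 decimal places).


Linearize each channel (sRGB transfer function): c = v/255; c_lin = c/12.92 if c ≤ 0.04045, else ((c+0.055)/1.055)^2.4
  R: 6/255 ≈ 0.023529 ≤ 0.04045 → 0.023529/12.92 ≈ 0.001821
  G: 210/255 ≈ 0.823529 > 0.04045 → ((0.823529+0.055)/1.055)^2.4 ≈ 0.644480
  B: 40/255 ≈ 0.156863 > 0.04045 → ((0.156863+0.055)/1.055)^2.4 ≈ 0.021219
R_lin = 0.001821, G_lin = 0.644480, B_lin = 0.021219
L = 0.2126×R + 0.7152×G + 0.0722×B
L = 0.2126×0.001821 + 0.7152×0.644480 + 0.0722×0.021219
L ≈ 0.462851


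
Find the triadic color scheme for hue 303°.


Triadic: equally spaced at 120° intervals
H1 = 303°
H2 = (303 + 120) mod 360 = 63°
H3 = (303 + 240) mod 360 = 183°
Triadic = 303°, 63°, 183°


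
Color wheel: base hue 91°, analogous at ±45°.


Base hue: 91°
Left analog: (91 - 45) mod 360 = 46°
Right analog: (91 + 45) mod 360 = 136°
Analogous hues = 46° and 136°


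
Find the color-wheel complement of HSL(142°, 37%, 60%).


Complement = opposite side of color wheel = hue + 180°
H' = (142 + 180) mod 360 = 322°
S and L unchanged.
= HSL(322°, 37%, 60%)


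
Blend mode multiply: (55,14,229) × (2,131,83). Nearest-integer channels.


Multiply: C = A×B/255, rounded to nearest integer
R: 55×2/255 = 110/255 ≈ 0.431 → 0
G: 14×131/255 = 1834/255 ≈ 7.192 → 7
B: 229×83/255 = 19007/255 ≈ 74.537 → 75
= RGB(0, 7, 75)


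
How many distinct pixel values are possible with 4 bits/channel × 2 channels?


Total bits = 4 bits/channel × 2 channels = 8 bits
Distinct pixel values = 2^8
= 256 pixel values


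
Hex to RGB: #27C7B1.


27 → 39 (R)
C7 → 199 (G)
B1 → 177 (B)
= RGB(39, 199, 177)


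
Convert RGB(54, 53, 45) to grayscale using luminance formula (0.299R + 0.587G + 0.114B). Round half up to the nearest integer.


Gray = 0.299×R + 0.587×G + 0.114×B
Gray = 0.299×54 + 0.587×53 + 0.114×45
Gray = 16.146 + 31.111 + 5.130
Gray = 52.387 → round half up → 52
Gray = 52


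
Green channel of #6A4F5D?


Color: #6A4F5D
R = 6A = 106
G = 4F = 79
B = 5D = 93
Green = 79


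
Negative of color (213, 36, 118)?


Invert: (255-R, 255-G, 255-B)
R: 255-213 = 42
G: 255-36 = 219
B: 255-118 = 137
= RGB(42, 219, 137)


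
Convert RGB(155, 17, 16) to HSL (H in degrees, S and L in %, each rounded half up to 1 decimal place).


Normalize: R'=155/255≈0.6078, G'=17/255≈0.0667, B'=16/255≈0.0627
Max=155/255, Min=16/255, Δ=Max-Min=139/255
L = (Max+Min)/2 = (155+16)/510 = 171/510 = 0.33529… → L = 33.5%
L ≤ 0.5 → S = Δ/(Max+Min) = 139/(155+16) = 139/171 = 0.81286… → S = 81.3%
(the 1/255 factors cancel in S and H, so raw channel differences can be used)
Max is R' → H = 60 × (((G-B)/Δ) mod 6) = 60 × (((17-16)/139) mod 6)
  1/139 = 0.0071…
  H = 60 × 0.0071… = 0.431…° → H = 0.4°
= HSL(0.4°, 81.3%, 33.5%)


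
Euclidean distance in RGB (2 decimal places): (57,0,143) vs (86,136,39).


d = √[(R₁-R₂)² + (G₁-G₂)² + (B₁-B₂)²]
d = √[(57-86)² + (0-136)² + (143-39)²]
d = √[841 + 18496 + 10816]
d = √30153
d ≈ 173.65


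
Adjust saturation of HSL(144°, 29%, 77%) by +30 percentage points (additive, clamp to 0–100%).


Original S = 29%
Adjustment = +30 percentage points
New S = 29 + (30) = 59
Clamp to [0, 100] → 59
= HSL(144°, 59%, 77%)


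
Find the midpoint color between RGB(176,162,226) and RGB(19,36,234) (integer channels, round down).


Midpoint: each channel = ⌊(C₁+C₂)/2⌋
R: ⌊(176+19)/2⌋ = 97
G: ⌊(162+36)/2⌋ = 99
B: ⌊(226+234)/2⌋ = 230
= RGB(97, 99, 230)


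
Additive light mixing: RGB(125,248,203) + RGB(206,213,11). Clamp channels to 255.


Additive: each channel = min(255, C₁+C₂)
R: 125+206 = 331 → 255
G: 248+213 = 461 → 255
B: 203+11 = 214 → 214
= RGB(255, 255, 214)


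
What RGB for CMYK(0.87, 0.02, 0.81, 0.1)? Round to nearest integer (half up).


R = 255 × (1-C) × (1-K) = 255 × 0.13 × 0.90 = 29.835 → 30
G = 255 × (1-M) × (1-K) = 255 × 0.98 × 0.90 = 224.91 → 225
B = 255 × (1-Y) × (1-K) = 255 × 0.19 × 0.90 = 43.605 → 44
= RGB(30, 225, 44)


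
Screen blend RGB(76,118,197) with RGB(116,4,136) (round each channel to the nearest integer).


Screen: C = 255 - (255-A)×(255-B)/255, rounded to nearest integer
R: 255 - (255-76)×(255-116)/255 = 255 - 24881/255 ≈ 255 - 97.573 = 157.427 → 157
G: 255 - (255-118)×(255-4)/255 = 255 - 34387/255 ≈ 255 - 134.851 = 120.149 → 120
B: 255 - (255-197)×(255-136)/255 = 255 - 6902/255 ≈ 255 - 27.067 = 227.933 → 228
= RGB(157, 120, 228)


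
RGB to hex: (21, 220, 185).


R = 21 → 15 (hex)
G = 220 → DC (hex)
B = 185 → B9 (hex)
Hex = #15DCB9


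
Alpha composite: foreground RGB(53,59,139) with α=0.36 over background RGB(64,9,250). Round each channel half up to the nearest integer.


C = α×F + (1-α)×B, with 1-α = 0.64
R: 0.36×53 + 0.64×64 = 19.08 + 40.96 = 60.04 → 60
G: 0.36×59 + 0.64×9 = 21.24 + 5.76 = 27.00 → 27
B: 0.36×139 + 0.64×250 = 50.04 + 160.00 = 210.04 → 210
= RGB(60, 27, 210)


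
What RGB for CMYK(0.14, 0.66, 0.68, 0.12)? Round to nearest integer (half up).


R = 255 × (1-C) × (1-K) = 255 × 0.86 × 0.88 = 192.984 → 193
G = 255 × (1-M) × (1-K) = 255 × 0.34 × 0.88 = 76.296 → 76
B = 255 × (1-Y) × (1-K) = 255 × 0.32 × 0.88 = 71.808 → 72
= RGB(193, 76, 72)


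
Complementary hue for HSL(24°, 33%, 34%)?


Complement = opposite side of color wheel = hue + 180°
H' = (24 + 180) mod 360 = 204°
S and L unchanged.
= HSL(204°, 33%, 34%)


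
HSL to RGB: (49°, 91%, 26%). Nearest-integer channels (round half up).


H=49°, S=0.91, L=0.26
C = (1-|2L-1|)×S = (1-|-0.48|)×0.91 = 0.4732
H' = H/60 = 49/60 ≈ 0.8167; X = C×(1-|H' mod 2 - 1|) ≈ 0.3864
m = L - C/2 = 0.26 - 0.2366 = 0.0234
Sector ⌊H'⌋ = 0 → (R',G',B') = (0.4732, ≈0.3864, 0.0)
RGB = ((R'+m)×255, (G'+m)×255, (B'+m)×255) = (126.633, 104.5109, 5.967)
Round half up → RGB(127, 105, 6)


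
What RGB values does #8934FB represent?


89 → 137 (R)
34 → 52 (G)
FB → 251 (B)
= RGB(137, 52, 251)


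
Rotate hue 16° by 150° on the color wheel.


New hue = (H + rotation) mod 360
New hue = (16 + 150) mod 360
= 166 mod 360
= 166°


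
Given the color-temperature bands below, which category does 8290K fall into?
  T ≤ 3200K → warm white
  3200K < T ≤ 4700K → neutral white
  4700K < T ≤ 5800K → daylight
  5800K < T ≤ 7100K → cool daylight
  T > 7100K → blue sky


Temperature: 8290K
8290K > 7100K → blue sky
Classification: blue sky


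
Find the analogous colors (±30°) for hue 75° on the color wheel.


Base hue: 75°
Left analog: (75 - 30) mod 360 = 45°
Right analog: (75 + 30) mod 360 = 105°
Analogous hues = 45° and 105°


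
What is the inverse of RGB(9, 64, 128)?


Invert: (255-R, 255-G, 255-B)
R: 255-9 = 246
G: 255-64 = 191
B: 255-128 = 127
= RGB(246, 191, 127)


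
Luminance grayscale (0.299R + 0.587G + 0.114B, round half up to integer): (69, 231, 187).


Gray = 0.299×R + 0.587×G + 0.114×B
Gray = 0.299×69 + 0.587×231 + 0.114×187
Gray = 20.631 + 135.597 + 21.318
Gray = 177.546 → round half up → 178
Gray = 178


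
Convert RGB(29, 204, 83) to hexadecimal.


R = 29 → 1D (hex)
G = 204 → CC (hex)
B = 83 → 53 (hex)
Hex = #1DCC53


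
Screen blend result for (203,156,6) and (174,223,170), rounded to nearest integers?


Screen: C = 255 - (255-A)×(255-B)/255, rounded to nearest integer
R: 255 - (255-203)×(255-174)/255 = 255 - 4212/255 ≈ 255 - 16.518 = 238.482 → 238
G: 255 - (255-156)×(255-223)/255 = 255 - 3168/255 ≈ 255 - 12.424 = 242.576 → 243
B: 255 - (255-6)×(255-170)/255 = 255 - 21165/255 ≈ 255 - 83.000 = 172.000 → 172
= RGB(238, 243, 172)


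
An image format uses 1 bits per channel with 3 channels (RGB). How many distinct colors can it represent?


Total bits = 1 bits/channel × 3 channels = 3 bits
Distinct colors = 2^3
= 8 colors


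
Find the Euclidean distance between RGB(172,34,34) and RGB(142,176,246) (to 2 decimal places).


d = √[(R₁-R₂)² + (G₁-G₂)² + (B₁-B₂)²]
d = √[(172-142)² + (34-176)² + (34-246)²]
d = √[900 + 20164 + 44944]
d = √66008
d ≈ 256.92


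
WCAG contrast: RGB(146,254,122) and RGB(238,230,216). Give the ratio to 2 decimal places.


Linearize each sRGB channel c=v/255: c/12.92 if c ≤ 0.04045 else ((c+0.055)/1.055)^2.4
L = 0.2126×R_lin + 0.7152×G_lin + 0.0722×B_lin
Color 1 (146,254,122):
  R=146: 146/255≈0.5725 > 0.04045 → ((0.5725+0.055)/1.055)^2.4 ≈ 0.28744
  G=254: 254/255≈0.9961 > 0.04045 → ((0.9961+0.055)/1.055)^2.4 ≈ 0.99110
  B=122: 122/255≈0.4784 > 0.04045 → ((0.4784+0.055)/1.055)^2.4 ≈ 0.19462
  L1 = 0.2126×0.28744 + 0.7152×0.99110 + 0.0722×0.19462 ≈ 0.78400
Color 2 (238,230,216):
  R=238: 238/255≈0.9333 > 0.04045 → ((0.9333+0.055)/1.055)^2.4 ≈ 0.85499
  G=230: 230/255≈0.9020 > 0.04045 → ((0.9020+0.055)/1.055)^2.4 ≈ 0.79130
  B=216: 216/255≈0.8471 > 0.04045 → ((0.8471+0.055)/1.055)^2.4 ≈ 0.68669
  L2 = 0.2126×0.85499 + 0.7152×0.79130 + 0.0722×0.68669 ≈ 0.79729
Lighter = 0.79729, Darker = 0.78400
Ratio = (L_lighter + 0.05) / (L_darker + 0.05)
Ratio = (0.79729 + 0.05) / (0.78400 + 0.05) = 0.84729 / 0.83400 ≈ 1.0159
Ratio ≈ 1.02:1


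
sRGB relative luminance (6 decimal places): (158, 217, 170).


Linearize each channel (sRGB transfer function): c = v/255; c_lin = c/12.92 if c ≤ 0.04045, else ((c+0.055)/1.055)^2.4
  R: 158/255 ≈ 0.619608 > 0.04045 → ((0.619608+0.055)/1.055)^2.4 ≈ 0.341914
  G: 217/255 ≈ 0.850980 > 0.04045 → ((0.850980+0.055)/1.055)^2.4 ≈ 0.693872
  B: 170/255 ≈ 0.666667 > 0.04045 → ((0.666667+0.055)/1.055)^2.4 ≈ 0.401978
R_lin = 0.341914, G_lin = 0.693872, B_lin = 0.401978
L = 0.2126×R + 0.7152×G + 0.0722×B
L = 0.2126×0.341914 + 0.7152×0.693872 + 0.0722×0.401978
L ≈ 0.597971


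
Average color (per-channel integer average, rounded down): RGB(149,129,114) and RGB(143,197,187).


Midpoint: each channel = ⌊(C₁+C₂)/2⌋
R: ⌊(149+143)/2⌋ = 146
G: ⌊(129+197)/2⌋ = 163
B: ⌊(114+187)/2⌋ = 150
= RGB(146, 163, 150)


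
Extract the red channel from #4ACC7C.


Color: #4ACC7C
R = 4A = 74
G = CC = 204
B = 7C = 124
Red = 74


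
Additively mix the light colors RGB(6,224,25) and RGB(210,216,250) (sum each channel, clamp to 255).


Additive: each channel = min(255, C₁+C₂)
R: 6+210 = 216 → 216
G: 224+216 = 440 → 255
B: 25+250 = 275 → 255
= RGB(216, 255, 255)


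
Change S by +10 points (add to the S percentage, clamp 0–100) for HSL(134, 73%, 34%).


Original S = 73%
Adjustment = +10 percentage points
New S = 73 + (10) = 83
Clamp to [0, 100] → 83
= HSL(134°, 83%, 34%)


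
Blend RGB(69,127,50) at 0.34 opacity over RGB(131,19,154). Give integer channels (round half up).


C = α×F + (1-α)×B, with 1-α = 0.66
R: 0.34×69 + 0.66×131 = 23.46 + 86.46 = 109.92 → 110
G: 0.34×127 + 0.66×19 = 43.18 + 12.54 = 55.72 → 56
B: 0.34×50 + 0.66×154 = 17.00 + 101.64 = 118.64 → 119
= RGB(110, 56, 119)


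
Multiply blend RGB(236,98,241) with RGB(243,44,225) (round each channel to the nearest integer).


Multiply: C = A×B/255, rounded to nearest integer
R: 236×243/255 = 57348/255 ≈ 224.894 → 225
G: 98×44/255 = 4312/255 ≈ 16.910 → 17
B: 241×225/255 = 54225/255 ≈ 212.647 → 213
= RGB(225, 17, 213)


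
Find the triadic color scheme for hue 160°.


Triadic: equally spaced at 120° intervals
H1 = 160°
H2 = (160 + 120) mod 360 = 280°
H3 = (160 + 240) mod 360 = 40°
Triadic = 160°, 280°, 40°


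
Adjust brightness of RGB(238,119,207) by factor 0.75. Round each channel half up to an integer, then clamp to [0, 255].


Multiply each channel by 0.75, round half up, clamp to [0, 255]
R: 238×0.75 = 178.5 → round → 179
G: 119×0.75 = 89.25 → round → 89
B: 207×0.75 = 155.25 → round → 155
= RGB(179, 89, 155)


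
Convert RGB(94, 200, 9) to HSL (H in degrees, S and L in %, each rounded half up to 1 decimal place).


Normalize: R'=94/255≈0.3686, G'=200/255≈0.7843, B'=9/255≈0.0353
Max=200/255, Min=9/255, Δ=Max-Min=191/255
L = (Max+Min)/2 = (200+9)/510 = 209/510 = 0.40980… → L = 41.0%
L ≤ 0.5 → S = Δ/(Max+Min) = 191/(200+9) = 191/209 = 0.91387… → S = 91.4%
(the 1/255 factors cancel in S and H, so raw channel differences can be used)
Max is G' → H = 60 × ((B-R)/Δ + 2) = 60 × ((9-94)/191 + 2)
  -85/191 + 2 = -0.4450… + 2 = 1.5549…
  H = 60 × 1.5549… = 93.298…° → H = 93.3°
= HSL(93.3°, 91.4%, 41.0%)


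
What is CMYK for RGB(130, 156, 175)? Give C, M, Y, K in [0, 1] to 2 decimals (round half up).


R'=130/255≈0.5098, G'=156/255≈0.6118, B'=175/255≈0.6863
K = 1 - max(R',G',B') = 1 - 175/255 = 80/255 = 0.31372… → 0.31
(1-R'-K)/(1-K) simplifies to (max-R)/max with max = 175:
C = (175-130)/175 = 45/175 = 0.25714… → 0.26
M = (175-156)/175 = 19/175 = 0.10857… → 0.11
Y = (175-175)/175 = 0/175 = 0 → 0.00
= CMYK(0.26, 0.11, 0.00, 0.31)


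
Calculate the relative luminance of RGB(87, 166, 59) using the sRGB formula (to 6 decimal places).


Linearize each channel (sRGB transfer function): c = v/255; c_lin = c/12.92 if c ≤ 0.04045, else ((c+0.055)/1.055)^2.4
  R: 87/255 ≈ 0.341176 > 0.04045 → ((0.341176+0.055)/1.055)^2.4 ≈ 0.095307
  G: 166/255 ≈ 0.650980 > 0.04045 → ((0.650980+0.055)/1.055)^2.4 ≈ 0.381326
  B: 59/255 ≈ 0.231373 > 0.04045 → ((0.231373+0.055)/1.055)^2.4 ≈ 0.043735
R_lin = 0.095307, G_lin = 0.381326, B_lin = 0.043735
L = 0.2126×R + 0.7152×G + 0.0722×B
L = 0.2126×0.095307 + 0.7152×0.381326 + 0.0722×0.043735
L ≈ 0.296144


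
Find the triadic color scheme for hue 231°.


Triadic: equally spaced at 120° intervals
H1 = 231°
H2 = (231 + 120) mod 360 = 351°
H3 = (231 + 240) mod 360 = 111°
Triadic = 231°, 351°, 111°


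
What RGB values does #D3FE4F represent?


D3 → 211 (R)
FE → 254 (G)
4F → 79 (B)
= RGB(211, 254, 79)


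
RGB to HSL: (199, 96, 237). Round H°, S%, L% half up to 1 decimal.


Normalize: R'=199/255≈0.7804, G'=96/255≈0.3765, B'=237/255≈0.9294
Max=237/255, Min=96/255, Δ=Max-Min=141/255
L = (Max+Min)/2 = (237+96)/510 = 333/510 = 0.65294… → L = 65.3%
L > 0.5 → S = Δ/(2-Max-Min) = 141/(510-237-96) = 141/177 = 0.79661… → S = 79.7%
(the 1/255 factors cancel in S and H, so raw channel differences can be used)
Max is B' → H = 60 × ((R-G)/Δ + 4) = 60 × ((199-96)/141 + 4)
  103/141 + 4 = 0.7304… + 4 = 4.7304…
  H = 60 × 4.7304… = 283.829…° → H = 283.8°
= HSL(283.8°, 79.7%, 65.3%)


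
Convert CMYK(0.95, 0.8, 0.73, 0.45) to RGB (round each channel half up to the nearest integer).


R = 255 × (1-C) × (1-K) = 255 × 0.05 × 0.55 = 7.0125 → 7
G = 255 × (1-M) × (1-K) = 255 × 0.20 × 0.55 = 28.05 → 28
B = 255 × (1-Y) × (1-K) = 255 × 0.27 × 0.55 = 37.8675 → 38
= RGB(7, 28, 38)


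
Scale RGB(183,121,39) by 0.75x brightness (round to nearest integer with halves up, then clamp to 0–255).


Multiply each channel by 0.75, round half up, clamp to [0, 255]
R: 183×0.75 = 137.25 → round → 137
G: 121×0.75 = 90.75 → round → 91
B: 39×0.75 = 29.25 → round → 29
= RGB(137, 91, 29)


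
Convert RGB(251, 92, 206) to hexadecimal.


R = 251 → FB (hex)
G = 92 → 5C (hex)
B = 206 → CE (hex)
Hex = #FB5CCE


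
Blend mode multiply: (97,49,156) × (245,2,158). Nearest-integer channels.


Multiply: C = A×B/255, rounded to nearest integer
R: 97×245/255 = 23765/255 ≈ 93.196 → 93
G: 49×2/255 = 98/255 ≈ 0.384 → 0
B: 156×158/255 = 24648/255 ≈ 96.659 → 97
= RGB(93, 0, 97)
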